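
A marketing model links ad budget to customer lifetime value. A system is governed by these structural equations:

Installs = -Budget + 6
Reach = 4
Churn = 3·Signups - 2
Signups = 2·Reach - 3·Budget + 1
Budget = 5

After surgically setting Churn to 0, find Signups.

-6

The intervention breaks the incoming arrows to Churn: Churn = 3·Signups - 2 no longer applies, and Churn = 0.
Since Signups is not a descendant of the intervened variable, it is unaffected.
Signups = 2·Reach - 3·Budget + 1  [with Reach=4, Budget=5]  = -6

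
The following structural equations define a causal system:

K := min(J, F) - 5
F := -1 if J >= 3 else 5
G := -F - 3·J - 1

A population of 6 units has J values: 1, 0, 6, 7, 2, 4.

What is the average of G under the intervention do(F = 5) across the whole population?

Every unit gets F=5 under the intervention. G values become -9, -6, -24, -27, -12, -18; E[G|do(F=5)] = -16.

-16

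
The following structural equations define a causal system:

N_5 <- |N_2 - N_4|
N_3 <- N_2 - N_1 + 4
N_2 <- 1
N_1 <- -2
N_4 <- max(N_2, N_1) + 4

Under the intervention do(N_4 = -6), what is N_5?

7

Intervening sets N_4 = -6 and removes its equation (N_4 <- max(N_2, N_1) + 4).
N_5 = |N_2 - N_4|  [with N_2=1, N_4=-6]  = 7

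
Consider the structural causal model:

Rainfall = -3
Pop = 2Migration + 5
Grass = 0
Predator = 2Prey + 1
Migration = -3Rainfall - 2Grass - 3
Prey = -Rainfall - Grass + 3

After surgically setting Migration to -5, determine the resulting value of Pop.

-5

The intervention breaks the incoming arrows to Migration: Migration = -3Rainfall - 2Grass - 3 no longer applies, and Migration = -5.
Pop = 2Migration + 5  [with Migration=-5]  = -5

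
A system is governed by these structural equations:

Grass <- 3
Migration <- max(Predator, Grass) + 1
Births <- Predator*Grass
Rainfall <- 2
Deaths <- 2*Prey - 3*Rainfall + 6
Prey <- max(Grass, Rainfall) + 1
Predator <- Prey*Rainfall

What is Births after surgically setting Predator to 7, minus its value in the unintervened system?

Intervening sets Predator = 7 and removes its equation (Predator <- Prey*Rainfall).
Births = Predator*Grass  [with Predator=7, Grass=3]  = 21
Without intervention: Prey = max(Grass, Rainfall) + 1  [with Grass=3, Rainfall=2]  = 4; Predator = Prey*Rainfall  [with Prey=4, Rainfall=2]  = 8; Births = Predator*Grass  [with Predator=8, Grass=3]  = 24.
Change = 21 − 24 = -3.

-3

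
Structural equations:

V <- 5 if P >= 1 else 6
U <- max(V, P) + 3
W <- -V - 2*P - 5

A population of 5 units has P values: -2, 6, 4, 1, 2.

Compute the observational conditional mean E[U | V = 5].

E[U|V=5] averages over only the 4 units with V=5 (P = 6, 4, 1, 2): U = 9, 8, 8, 8, mean 8.25.

8.25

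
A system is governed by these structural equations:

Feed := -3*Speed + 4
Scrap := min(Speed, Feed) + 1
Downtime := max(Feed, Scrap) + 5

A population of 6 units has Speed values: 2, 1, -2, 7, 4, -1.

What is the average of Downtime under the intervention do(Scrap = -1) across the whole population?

The intervention sets Scrap=-1 in all 6 units regardless of Speed. Recomputing Downtime per unit gives 4, 6, 15, 4, 4, 12; average 7.5.

7.5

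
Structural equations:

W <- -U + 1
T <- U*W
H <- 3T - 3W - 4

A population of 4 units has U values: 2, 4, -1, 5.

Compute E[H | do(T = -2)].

-5.5

do(T=-2) breaks T's dependence on U. With T=-2 fixed, H across the units is -7, -1, -16, 2, mean -5.5.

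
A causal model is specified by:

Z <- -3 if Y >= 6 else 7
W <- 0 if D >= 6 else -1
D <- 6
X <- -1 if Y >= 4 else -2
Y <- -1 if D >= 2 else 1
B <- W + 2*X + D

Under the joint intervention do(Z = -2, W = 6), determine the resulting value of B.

8

The joint intervention fixes Z = -2, W = 6, removing each variable's own equation.
Y = -1 if D >= 2 else 1  [with D=6]  = -1
X = -1 if Y >= 4 else -2  [with Y=-1]  = -2
B = W + 2*X + D  [with W=6, X=-2, D=6]  = 8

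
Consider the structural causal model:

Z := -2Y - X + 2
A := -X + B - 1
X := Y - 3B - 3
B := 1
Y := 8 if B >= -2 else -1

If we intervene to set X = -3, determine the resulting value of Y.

Under do(X=-3), the mechanism X := Y - 3B - 3 is discarded; X is fixed at -3.
Since Y is not a descendant of the intervened variable, it is unaffected.
Y = 8 if B >= -2 else -1  [with B=1]  = 8

8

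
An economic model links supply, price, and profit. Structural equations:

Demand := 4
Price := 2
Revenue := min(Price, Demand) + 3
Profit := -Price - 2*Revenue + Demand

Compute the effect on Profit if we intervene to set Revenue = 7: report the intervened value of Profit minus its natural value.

-4

The intervention breaks the incoming arrows to Revenue: Revenue := min(Price, Demand) + 3 no longer applies, and Revenue = 7.
Profit = -Price - 2*Revenue + Demand  [with Price=2, Revenue=7, Demand=4]  = -12
Without intervention: Revenue = min(Price, Demand) + 3  [with Price=2, Demand=4]  = 5; Profit = -Price - 2*Revenue + Demand  [with Price=2, Revenue=5, Demand=4]  = -8.
Change = -12 − (-8) = -4.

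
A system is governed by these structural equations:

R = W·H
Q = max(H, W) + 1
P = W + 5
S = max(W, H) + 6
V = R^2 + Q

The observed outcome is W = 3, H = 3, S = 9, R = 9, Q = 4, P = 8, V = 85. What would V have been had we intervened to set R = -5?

29

The intervention breaks the incoming arrows to R: R = W·H no longer applies, and R = -5.
Q = max(H, W) + 1  [with H=3, W=3]  = 4
V = R^2 + Q  [with R=-5, Q=4]  = 29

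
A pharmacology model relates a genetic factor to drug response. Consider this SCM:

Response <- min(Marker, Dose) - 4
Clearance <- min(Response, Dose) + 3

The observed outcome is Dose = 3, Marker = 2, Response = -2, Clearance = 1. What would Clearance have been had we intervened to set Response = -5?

The intervention breaks the incoming arrows to Response: Response <- min(Marker, Dose) - 4 no longer applies, and Response = -5.
Clearance = min(Response, Dose) + 3  [with Response=-5, Dose=3]  = -2

-2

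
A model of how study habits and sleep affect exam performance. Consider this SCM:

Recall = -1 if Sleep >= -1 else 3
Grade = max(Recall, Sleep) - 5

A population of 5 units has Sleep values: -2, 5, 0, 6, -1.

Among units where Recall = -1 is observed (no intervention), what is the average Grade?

Conditioning on Recall=-1 selects the 4 unit(s) with Sleep ∈ {5, 0, 6, -1}. Their Grade values: 0, -5, 1, -6. Mean = -2.5.

-2.5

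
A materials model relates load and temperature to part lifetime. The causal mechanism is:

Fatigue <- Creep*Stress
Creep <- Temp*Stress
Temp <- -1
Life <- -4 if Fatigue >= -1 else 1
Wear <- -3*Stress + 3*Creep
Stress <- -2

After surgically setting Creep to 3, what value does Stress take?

-2

Under do(Creep=3), the mechanism Creep <- Temp*Stress is discarded; Creep is fixed at 3.
Stress is not downstream of the intervention, so its value is determined by the original equations.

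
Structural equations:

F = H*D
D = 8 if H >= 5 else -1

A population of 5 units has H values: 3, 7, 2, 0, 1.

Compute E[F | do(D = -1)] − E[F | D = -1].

-1.1

The intervention sets D=-1 in all 5 units regardless of H. Recomputing F per unit gives -3, -7, -2, 0, -1; average -2.6.
Observing D=-1 restricts to units where D's equation naturally yields -1: H ∈ {3, 2, 0, 1}. In that subpopulation F = -3, -2, 0, -1, mean -1.5.
Difference = -2.6 − (-1.5) = -1.1.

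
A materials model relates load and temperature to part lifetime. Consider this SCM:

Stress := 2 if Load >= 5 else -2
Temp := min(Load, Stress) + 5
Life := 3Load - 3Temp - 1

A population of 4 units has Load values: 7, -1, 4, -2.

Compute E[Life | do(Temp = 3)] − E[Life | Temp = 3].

Under do(Temp=3), Temp's equation is replaced by Temp=3 for every unit. Per-unit Life: 11, -13, 2, -16. Mean = -4.
Conditioning on Temp=3 selects the 3 unit(s) with Load ∈ {-1, 4, -2}. Their Life values: -13, 2, -16. Mean = -9.
Difference = -4 − (-9) = 5.

5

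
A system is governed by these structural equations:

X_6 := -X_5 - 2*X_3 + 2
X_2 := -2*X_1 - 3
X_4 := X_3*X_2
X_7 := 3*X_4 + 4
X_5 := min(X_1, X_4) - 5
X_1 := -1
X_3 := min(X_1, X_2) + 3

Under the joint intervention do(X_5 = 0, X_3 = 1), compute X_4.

Under do(X_5 = 0, X_3 = 1), each intervened variable's structural equation is replaced by its fixed value.
X_2 = -2*X_1 - 3  [with X_1=-1]  = -1
X_4 = X_3*X_2  [with X_3=1, X_2=-1]  = -1

-1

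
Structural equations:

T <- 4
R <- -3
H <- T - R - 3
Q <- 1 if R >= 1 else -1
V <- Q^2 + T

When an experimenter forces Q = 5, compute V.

29

Intervening sets Q = 5 and removes its equation (Q <- 1 if R >= 1 else -1).
V = Q^2 + T  [with Q=5, T=4]  = 29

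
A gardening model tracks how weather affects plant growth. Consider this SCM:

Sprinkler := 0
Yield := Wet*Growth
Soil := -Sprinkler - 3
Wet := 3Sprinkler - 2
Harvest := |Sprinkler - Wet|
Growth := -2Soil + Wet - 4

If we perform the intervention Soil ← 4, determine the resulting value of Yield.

do(Soil=4) replaces the equation Soil := -Sprinkler - 3 with the constant Soil = 4.
Wet = 3Sprinkler - 2  [with Sprinkler=0]  = -2
Growth = -2Soil + Wet - 4  [with Soil=4, Wet=-2]  = -14
Yield = Wet*Growth  [with Wet=-2, Growth=-14]  = 28

28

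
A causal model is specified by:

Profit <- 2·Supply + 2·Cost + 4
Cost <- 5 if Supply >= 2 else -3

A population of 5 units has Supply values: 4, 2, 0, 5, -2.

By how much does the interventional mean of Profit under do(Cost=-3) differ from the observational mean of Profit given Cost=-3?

5.6

do(Cost=-3) breaks Cost's dependence on Supply. With Cost=-3 fixed, Profit across the units is 6, 2, -2, 8, -6, mean 1.6.
Observing Cost=-3 restricts to units where Cost's equation naturally yields -3: Supply ∈ {0, -2}. In that subpopulation Profit = -2, -6, mean -4.
Difference = 1.6 − (-4) = 5.6.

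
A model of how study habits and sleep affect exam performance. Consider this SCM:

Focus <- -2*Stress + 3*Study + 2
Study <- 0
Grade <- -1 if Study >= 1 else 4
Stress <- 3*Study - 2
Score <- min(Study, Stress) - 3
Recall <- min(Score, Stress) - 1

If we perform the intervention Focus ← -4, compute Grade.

The intervention breaks the incoming arrows to Focus: Focus <- -2*Stress + 3*Study + 2 no longer applies, and Focus = -4.
No directed path runs from Focus to Grade, so Grade keeps its natural value.
Grade = -1 if Study >= 1 else 4  [with Study=0]  = 4

4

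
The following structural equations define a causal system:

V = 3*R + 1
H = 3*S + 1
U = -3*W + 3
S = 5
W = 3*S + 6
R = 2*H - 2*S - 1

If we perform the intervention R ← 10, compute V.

31

The intervention breaks the incoming arrows to R: R = 2*H - 2*S - 1 no longer applies, and R = 10.
V = 3*R + 1  [with R=10]  = 31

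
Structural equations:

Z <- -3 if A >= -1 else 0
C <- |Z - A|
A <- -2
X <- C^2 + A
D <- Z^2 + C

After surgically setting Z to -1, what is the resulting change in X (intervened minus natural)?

do(Z=-1) replaces the equation Z <- -3 if A >= -1 else 0 with the constant Z = -1.
C = |Z - A|  [with Z=-1, A=-2]  = 1
X = C^2 + A  [with C=1, A=-2]  = -1
Without intervention: Z = -3 if A >= -1 else 0  [with A=-2]  = 0; C = |Z - A|  [with Z=0, A=-2]  = 2; X = C^2 + A  [with C=2, A=-2]  = 2.
Change = -1 − 2 = -3.

-3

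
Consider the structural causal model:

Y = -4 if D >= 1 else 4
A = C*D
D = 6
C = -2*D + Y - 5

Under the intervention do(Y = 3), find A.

Under do(Y=3), the mechanism Y = -4 if D >= 1 else 4 is discarded; Y is fixed at 3.
C = -2*D + Y - 5  [with D=6, Y=3]  = -14
A = C*D  [with C=-14, D=6]  = -84

-84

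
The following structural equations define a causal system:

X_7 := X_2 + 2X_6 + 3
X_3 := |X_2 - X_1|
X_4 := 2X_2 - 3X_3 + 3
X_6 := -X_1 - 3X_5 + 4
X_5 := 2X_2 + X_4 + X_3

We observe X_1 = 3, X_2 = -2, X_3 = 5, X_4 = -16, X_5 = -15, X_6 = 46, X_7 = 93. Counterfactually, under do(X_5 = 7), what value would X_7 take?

-39

Under do(X_5=7), the mechanism X_5 := 2X_2 + X_4 + X_3 is discarded; X_5 is fixed at 7.
X_6 = -X_1 - 3X_5 + 4  [with X_1=3, X_5=7]  = -20
X_7 = X_2 + 2X_6 + 3  [with X_2=-2, X_6=-20]  = -39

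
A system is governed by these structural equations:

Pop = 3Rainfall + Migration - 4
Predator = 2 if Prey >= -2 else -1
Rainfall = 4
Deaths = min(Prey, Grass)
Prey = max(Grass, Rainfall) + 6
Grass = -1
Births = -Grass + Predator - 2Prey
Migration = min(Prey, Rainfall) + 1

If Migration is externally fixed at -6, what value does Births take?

The intervention breaks the incoming arrows to Migration: Migration = min(Prey, Rainfall) + 1 no longer applies, and Migration = -6.
Births is not downstream of the intervention, so its value is determined by the original equations.
Prey = max(Grass, Rainfall) + 6  [with Grass=-1, Rainfall=4]  = 10
Predator = 2 if Prey >= -2 else -1  [with Prey=10]  = 2
Births = -Grass + Predator - 2Prey  [with Grass=-1, Predator=2, Prey=10]  = -17

-17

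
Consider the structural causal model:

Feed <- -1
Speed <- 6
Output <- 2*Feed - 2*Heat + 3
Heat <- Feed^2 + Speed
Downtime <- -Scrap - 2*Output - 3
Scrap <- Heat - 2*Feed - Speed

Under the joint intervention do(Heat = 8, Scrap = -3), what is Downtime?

30

Setting Heat = 8, Scrap = -3 by intervention discards those variables' equations.
Output = 2*Feed - 2*Heat + 3  [with Feed=-1, Heat=8]  = -15
Downtime = -Scrap - 2*Output - 3  [with Scrap=-3, Output=-15]  = 30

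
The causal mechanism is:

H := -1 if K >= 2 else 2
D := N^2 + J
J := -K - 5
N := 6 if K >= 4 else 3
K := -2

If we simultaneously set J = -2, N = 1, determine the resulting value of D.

Setting J = -2, N = 1 by intervention discards those variables' equations.
D = N^2 + J  [with N=1, J=-2]  = -1

-1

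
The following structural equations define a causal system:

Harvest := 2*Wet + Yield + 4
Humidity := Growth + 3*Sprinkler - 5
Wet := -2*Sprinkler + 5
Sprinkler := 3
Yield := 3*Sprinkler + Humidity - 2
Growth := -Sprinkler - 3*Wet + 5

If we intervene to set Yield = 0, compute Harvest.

The intervention breaks the incoming arrows to Yield: Yield := 3*Sprinkler + Humidity - 2 no longer applies, and Yield = 0.
Wet = -2*Sprinkler + 5  [with Sprinkler=3]  = -1
Harvest = 2*Wet + Yield + 4  [with Wet=-1, Yield=0]  = 2

2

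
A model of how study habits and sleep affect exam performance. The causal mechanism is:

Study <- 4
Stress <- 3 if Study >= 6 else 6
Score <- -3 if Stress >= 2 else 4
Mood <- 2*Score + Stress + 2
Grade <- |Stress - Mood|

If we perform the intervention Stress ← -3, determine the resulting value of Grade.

do(Stress=-3) replaces the equation Stress <- 3 if Study >= 6 else 6 with the constant Stress = -3.
Score = -3 if Stress >= 2 else 4  [with Stress=-3]  = 4
Mood = 2*Score + Stress + 2  [with Score=4, Stress=-3]  = 7
Grade = |Stress - Mood|  [with Stress=-3, Mood=7]  = 10

10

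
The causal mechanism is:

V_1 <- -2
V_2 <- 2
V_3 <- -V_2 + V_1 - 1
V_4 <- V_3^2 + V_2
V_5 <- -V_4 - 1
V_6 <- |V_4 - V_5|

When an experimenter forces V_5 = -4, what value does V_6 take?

31

The intervention breaks the incoming arrows to V_5: V_5 <- -V_4 - 1 no longer applies, and V_5 = -4.
V_3 = -V_2 + V_1 - 1  [with V_2=2, V_1=-2]  = -5
V_4 = V_3^2 + V_2  [with V_3=-5, V_2=2]  = 27
V_6 = |V_4 - V_5|  [with V_4=27, V_5=-4]  = 31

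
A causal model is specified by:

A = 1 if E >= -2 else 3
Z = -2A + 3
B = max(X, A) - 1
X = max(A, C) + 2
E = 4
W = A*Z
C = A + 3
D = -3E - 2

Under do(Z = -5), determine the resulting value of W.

do(Z=-5) replaces the equation Z = -2A + 3 with the constant Z = -5.
A = 1 if E >= -2 else 3  [with E=4]  = 1
W = A*Z  [with A=1, Z=-5]  = -5

-5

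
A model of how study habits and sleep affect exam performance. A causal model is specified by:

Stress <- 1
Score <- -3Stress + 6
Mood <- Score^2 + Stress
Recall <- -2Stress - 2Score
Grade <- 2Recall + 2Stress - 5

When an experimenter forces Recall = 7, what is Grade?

Intervening sets Recall = 7 and removes its equation (Recall <- -2Stress - 2Score).
Grade = 2Recall + 2Stress - 5  [with Recall=7, Stress=1]  = 11

11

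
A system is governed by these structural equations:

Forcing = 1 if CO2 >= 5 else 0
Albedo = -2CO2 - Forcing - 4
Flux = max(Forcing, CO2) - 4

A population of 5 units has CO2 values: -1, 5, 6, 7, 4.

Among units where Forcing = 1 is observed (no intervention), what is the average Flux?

2

Conditioning on Forcing=1 selects the 3 unit(s) with CO2 ∈ {5, 6, 7}. Their Flux values: 1, 2, 3. Mean = 2.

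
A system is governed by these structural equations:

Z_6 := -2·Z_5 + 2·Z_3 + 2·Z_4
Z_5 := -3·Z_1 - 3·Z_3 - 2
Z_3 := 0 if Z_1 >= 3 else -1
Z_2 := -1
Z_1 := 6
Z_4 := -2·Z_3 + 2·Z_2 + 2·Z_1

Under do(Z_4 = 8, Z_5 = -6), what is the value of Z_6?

The joint intervention fixes Z_4 = 8, Z_5 = -6, removing each variable's own equation.
Z_3 = 0 if Z_1 >= 3 else -1  [with Z_1=6]  = 0
Z_6 = -2·Z_5 + 2·Z_3 + 2·Z_4  [with Z_5=-6, Z_3=0, Z_4=8]  = 28

28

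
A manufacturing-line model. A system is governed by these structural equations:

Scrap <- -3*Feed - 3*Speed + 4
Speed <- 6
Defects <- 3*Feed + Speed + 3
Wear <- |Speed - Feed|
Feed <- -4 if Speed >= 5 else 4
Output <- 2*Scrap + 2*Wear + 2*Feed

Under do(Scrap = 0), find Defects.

The intervention breaks the incoming arrows to Scrap: Scrap <- -3*Feed - 3*Speed + 4 no longer applies, and Scrap = 0.
Since Defects is not a descendant of the intervened variable, it is unaffected.
Feed = -4 if Speed >= 5 else 4  [with Speed=6]  = -4
Defects = 3*Feed + Speed + 3  [with Feed=-4, Speed=6]  = -3

-3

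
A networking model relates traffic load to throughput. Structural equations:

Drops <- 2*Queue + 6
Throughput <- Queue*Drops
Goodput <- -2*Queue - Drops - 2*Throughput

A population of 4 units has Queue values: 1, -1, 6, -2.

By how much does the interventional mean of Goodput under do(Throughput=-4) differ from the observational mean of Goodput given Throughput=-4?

The intervention sets Throughput=-4 in all 4 units regardless of Queue. Recomputing Goodput per unit gives -2, 6, -22, 10; average -2.
Conditioning on Throughput=-4 selects the 2 unit(s) with Queue ∈ {-1, -2}. Their Goodput values: 6, 10. Mean = 8.
Difference = -2 − 8 = -10.

-10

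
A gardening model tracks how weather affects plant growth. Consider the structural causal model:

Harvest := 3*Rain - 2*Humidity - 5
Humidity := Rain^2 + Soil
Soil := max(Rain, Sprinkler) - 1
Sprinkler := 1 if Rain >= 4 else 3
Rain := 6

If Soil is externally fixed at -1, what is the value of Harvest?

-57

do(Soil=-1) replaces the equation Soil := max(Rain, Sprinkler) - 1 with the constant Soil = -1.
Humidity = Rain^2 + Soil  [with Rain=6, Soil=-1]  = 35
Harvest = 3*Rain - 2*Humidity - 5  [with Rain=6, Humidity=35]  = -57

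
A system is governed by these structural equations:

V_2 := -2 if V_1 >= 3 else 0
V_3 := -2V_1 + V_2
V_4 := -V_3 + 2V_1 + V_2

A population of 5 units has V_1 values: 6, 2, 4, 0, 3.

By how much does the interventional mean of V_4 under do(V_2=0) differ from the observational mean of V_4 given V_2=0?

Under do(V_2=0), V_2's equation is replaced by V_2=0 for every unit. Per-unit V_4: 24, 8, 16, 0, 12. Mean = 12.
E[V_4|V_2=0] averages over only the 2 units with V_2=0 (V_1 = 2, 0): V_4 = 8, 0, mean 4.
Difference = 12 − 4 = 8.

8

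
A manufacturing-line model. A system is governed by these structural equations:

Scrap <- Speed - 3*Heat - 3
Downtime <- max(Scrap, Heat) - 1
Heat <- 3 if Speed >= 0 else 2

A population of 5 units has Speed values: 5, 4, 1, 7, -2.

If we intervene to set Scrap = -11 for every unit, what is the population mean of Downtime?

1.8

Every unit gets Scrap=-11 under the intervention. Downtime values become 2, 2, 2, 2, 1; E[Downtime|do(Scrap=-11)] = 1.8.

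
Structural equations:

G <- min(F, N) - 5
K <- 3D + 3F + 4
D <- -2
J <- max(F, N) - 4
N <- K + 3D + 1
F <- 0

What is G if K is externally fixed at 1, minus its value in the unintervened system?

The intervention breaks the incoming arrows to K: K <- 3D + 3F + 4 no longer applies, and K = 1.
N = K + 3D + 1  [with K=1, D=-2]  = -4
G = min(F, N) - 5  [with F=0, N=-4]  = -9
Without intervention: K = 3D + 3F + 4  [with D=-2, F=0]  = -2; N = K + 3D + 1  [with K=-2, D=-2]  = -7; G = min(F, N) - 5  [with F=0, N=-7]  = -12.
Change = -9 − (-12) = 3.

3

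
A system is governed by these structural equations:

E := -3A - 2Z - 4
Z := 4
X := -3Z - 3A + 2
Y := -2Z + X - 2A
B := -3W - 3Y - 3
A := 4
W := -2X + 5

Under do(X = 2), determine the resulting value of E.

Under do(X=2), the mechanism X := -3Z - 3A + 2 is discarded; X is fixed at 2.
Since E is not a descendant of the intervened variable, it is unaffected.
E = -3A - 2Z - 4  [with A=4, Z=4]  = -24

-24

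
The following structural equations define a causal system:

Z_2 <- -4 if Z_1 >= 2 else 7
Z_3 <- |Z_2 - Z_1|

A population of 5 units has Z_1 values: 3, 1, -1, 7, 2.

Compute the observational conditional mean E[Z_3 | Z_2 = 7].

7

Observing Z_2=7 restricts to units where Z_2's equation naturally yields 7: Z_1 ∈ {1, -1}. In that subpopulation Z_3 = 6, 8, mean 7.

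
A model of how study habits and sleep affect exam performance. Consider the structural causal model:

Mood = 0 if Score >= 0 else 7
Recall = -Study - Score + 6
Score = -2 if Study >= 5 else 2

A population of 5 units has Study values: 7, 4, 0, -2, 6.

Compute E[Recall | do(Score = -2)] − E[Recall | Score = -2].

3.5

The intervention sets Score=-2 in all 5 units regardless of Study. Recomputing Recall per unit gives 1, 4, 8, 10, 2; average 5.
Observing Score=-2 restricts to units where Score's equation naturally yields -2: Study ∈ {7, 6}. In that subpopulation Recall = 1, 2, mean 1.5.
Difference = 5 − 1.5 = 3.5.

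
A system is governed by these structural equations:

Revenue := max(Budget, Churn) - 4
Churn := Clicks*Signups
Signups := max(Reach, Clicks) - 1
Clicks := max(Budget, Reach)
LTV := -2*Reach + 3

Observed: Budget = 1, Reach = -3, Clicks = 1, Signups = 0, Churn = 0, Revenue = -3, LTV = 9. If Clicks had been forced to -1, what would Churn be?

2

do(Clicks=-1) replaces the equation Clicks := max(Budget, Reach) with the constant Clicks = -1.
Signups = max(Reach, Clicks) - 1  [with Reach=-3, Clicks=-1]  = -2
Churn = Clicks*Signups  [with Clicks=-1, Signups=-2]  = 2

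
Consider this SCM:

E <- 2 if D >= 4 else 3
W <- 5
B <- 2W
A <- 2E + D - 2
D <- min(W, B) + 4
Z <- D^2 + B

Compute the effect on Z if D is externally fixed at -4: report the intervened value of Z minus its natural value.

The intervention breaks the incoming arrows to D: D <- min(W, B) + 4 no longer applies, and D = -4.
B = 2W  [with W=5]  = 10
Z = D^2 + B  [with D=-4, B=10]  = 26
Without intervention: B = 2W  [with W=5]  = 10; D = min(W, B) + 4  [with W=5, B=10]  = 9; Z = D^2 + B  [with D=9, B=10]  = 91.
Change = 26 − 91 = -65.

-65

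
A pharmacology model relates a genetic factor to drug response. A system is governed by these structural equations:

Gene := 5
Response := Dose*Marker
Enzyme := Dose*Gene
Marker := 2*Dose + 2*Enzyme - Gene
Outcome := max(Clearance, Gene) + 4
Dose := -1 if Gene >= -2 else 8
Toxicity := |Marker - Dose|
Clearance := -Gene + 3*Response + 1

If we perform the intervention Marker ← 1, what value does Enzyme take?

Under do(Marker=1), the mechanism Marker := 2*Dose + 2*Enzyme - Gene is discarded; Marker is fixed at 1.
Since Enzyme is not a descendant of the intervened variable, it is unaffected.
Dose = -1 if Gene >= -2 else 8  [with Gene=5]  = -1
Enzyme = Dose*Gene  [with Dose=-1, Gene=5]  = -5

-5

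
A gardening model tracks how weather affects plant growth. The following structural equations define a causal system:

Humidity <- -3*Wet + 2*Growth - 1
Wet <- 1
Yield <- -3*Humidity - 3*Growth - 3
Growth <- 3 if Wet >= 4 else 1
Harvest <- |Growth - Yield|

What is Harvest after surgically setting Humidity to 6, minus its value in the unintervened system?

24

do(Humidity=6) replaces the equation Humidity <- -3*Wet + 2*Growth - 1 with the constant Humidity = 6.
Growth = 3 if Wet >= 4 else 1  [with Wet=1]  = 1
Yield = -3*Humidity - 3*Growth - 3  [with Humidity=6, Growth=1]  = -24
Harvest = |Growth - Yield|  [with Growth=1, Yield=-24]  = 25
Without intervention: Growth = 3 if Wet >= 4 else 1  [with Wet=1]  = 1; Humidity = -3*Wet + 2*Growth - 1  [with Wet=1, Growth=1]  = -2; Yield = -3*Humidity - 3*Growth - 3  [with Humidity=-2, Growth=1]  = 0; Harvest = |Growth - Yield|  [with Growth=1, Yield=0]  = 1.
Change = 25 − 1 = 24.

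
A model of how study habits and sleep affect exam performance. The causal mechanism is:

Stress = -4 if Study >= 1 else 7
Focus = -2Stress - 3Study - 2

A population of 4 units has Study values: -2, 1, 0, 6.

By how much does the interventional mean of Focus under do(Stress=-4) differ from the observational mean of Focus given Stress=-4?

6.75

Every unit gets Stress=-4 under the intervention. Focus values become 12, 3, 6, -12; E[Focus|do(Stress=-4)] = 2.25.
Observing Stress=-4 restricts to units where Stress's equation naturally yields -4: Study ∈ {1, 6}. In that subpopulation Focus = 3, -12, mean -4.5.
Difference = 2.25 − (-4.5) = 6.75.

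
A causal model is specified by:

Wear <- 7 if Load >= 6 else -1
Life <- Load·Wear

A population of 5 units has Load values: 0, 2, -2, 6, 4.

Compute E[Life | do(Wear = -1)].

-2

Under do(Wear=-1), Wear's equation is replaced by Wear=-1 for every unit. Per-unit Life: 0, -2, 2, -6, -4. Mean = -2.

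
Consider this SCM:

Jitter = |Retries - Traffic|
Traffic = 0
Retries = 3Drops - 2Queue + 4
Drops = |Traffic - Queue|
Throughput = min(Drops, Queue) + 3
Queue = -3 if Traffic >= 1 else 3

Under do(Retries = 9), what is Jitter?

9

Intervening sets Retries = 9 and removes its equation (Retries = 3Drops - 2Queue + 4).
Jitter = |Retries - Traffic|  [with Retries=9, Traffic=0]  = 9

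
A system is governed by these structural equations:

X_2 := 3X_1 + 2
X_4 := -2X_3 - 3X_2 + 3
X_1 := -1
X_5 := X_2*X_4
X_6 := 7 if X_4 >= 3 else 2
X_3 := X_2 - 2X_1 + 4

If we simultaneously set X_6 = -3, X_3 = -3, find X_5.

-12

Under do(X_6 = -3, X_3 = -3), each intervened variable's structural equation is replaced by its fixed value.
X_2 = 3X_1 + 2  [with X_1=-1]  = -1
X_4 = -2X_3 - 3X_2 + 3  [with X_3=-3, X_2=-1]  = 12
X_5 = X_2*X_4  [with X_2=-1, X_4=12]  = -12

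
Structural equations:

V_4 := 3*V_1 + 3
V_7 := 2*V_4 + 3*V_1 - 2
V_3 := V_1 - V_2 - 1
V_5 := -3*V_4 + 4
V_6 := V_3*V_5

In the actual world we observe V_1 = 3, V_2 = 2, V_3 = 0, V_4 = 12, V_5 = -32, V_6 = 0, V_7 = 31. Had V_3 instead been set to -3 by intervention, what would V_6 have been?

96

The intervention breaks the incoming arrows to V_3: V_3 := V_1 - V_2 - 1 no longer applies, and V_3 = -3.
V_4 = 3*V_1 + 3  [with V_1=3]  = 12
V_5 = -3*V_4 + 4  [with V_4=12]  = -32
V_6 = V_3*V_5  [with V_3=-3, V_5=-32]  = 96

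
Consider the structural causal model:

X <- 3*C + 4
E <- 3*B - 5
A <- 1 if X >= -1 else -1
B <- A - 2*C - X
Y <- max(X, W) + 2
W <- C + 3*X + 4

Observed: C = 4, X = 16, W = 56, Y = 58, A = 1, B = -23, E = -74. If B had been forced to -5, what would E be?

Intervening sets B = -5 and removes its equation (B <- A - 2*C - X).
E = 3*B - 5  [with B=-5]  = -20

-20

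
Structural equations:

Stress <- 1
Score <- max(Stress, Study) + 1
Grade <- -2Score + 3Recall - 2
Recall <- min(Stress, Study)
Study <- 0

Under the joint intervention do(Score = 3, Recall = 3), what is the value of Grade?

1

Setting Score = 3, Recall = 3 by intervention discards those variables' equations.
Grade = -2Score + 3Recall - 2  [with Score=3, Recall=3]  = 1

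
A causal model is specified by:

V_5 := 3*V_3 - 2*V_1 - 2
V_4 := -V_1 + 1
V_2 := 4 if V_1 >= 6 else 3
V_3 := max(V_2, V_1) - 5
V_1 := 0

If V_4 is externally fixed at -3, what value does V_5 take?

Intervening sets V_4 = -3 and removes its equation (V_4 := -V_1 + 1).
No directed path runs from V_4 to V_5, so V_5 keeps its natural value.
V_2 = 4 if V_1 >= 6 else 3  [with V_1=0]  = 3
V_3 = max(V_2, V_1) - 5  [with V_2=3, V_1=0]  = -2
V_5 = 3*V_3 - 2*V_1 - 2  [with V_3=-2, V_1=0]  = -8

-8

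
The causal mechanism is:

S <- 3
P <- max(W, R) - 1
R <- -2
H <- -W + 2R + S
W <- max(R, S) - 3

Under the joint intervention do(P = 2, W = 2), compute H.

-3

Under do(P = 2, W = 2), each intervened variable's structural equation is replaced by its fixed value.
H = -W + 2R + S  [with W=2, R=-2, S=3]  = -3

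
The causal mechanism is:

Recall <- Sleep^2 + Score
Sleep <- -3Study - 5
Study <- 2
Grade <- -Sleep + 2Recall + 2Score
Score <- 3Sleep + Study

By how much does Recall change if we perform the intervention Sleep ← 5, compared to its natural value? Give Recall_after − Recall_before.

Under do(Sleep=5), the mechanism Sleep <- -3Study - 5 is discarded; Sleep is fixed at 5.
Score = 3Sleep + Study  [with Sleep=5, Study=2]  = 17
Recall = Sleep^2 + Score  [with Sleep=5, Score=17]  = 42
Without intervention: Sleep = -3Study - 5  [with Study=2]  = -11; Score = 3Sleep + Study  [with Sleep=-11, Study=2]  = -31; Recall = Sleep^2 + Score  [with Sleep=-11, Score=-31]  = 90.
Change = 42 − 90 = -48.

-48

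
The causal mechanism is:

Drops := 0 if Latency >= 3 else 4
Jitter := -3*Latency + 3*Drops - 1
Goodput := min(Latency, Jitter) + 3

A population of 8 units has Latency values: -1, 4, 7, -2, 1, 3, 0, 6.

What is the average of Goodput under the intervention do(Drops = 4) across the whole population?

0.75

The intervention sets Drops=4 in all 8 units regardless of Latency. Recomputing Goodput per unit gives 2, 2, -7, 1, 4, 5, 3, -4; average 0.75.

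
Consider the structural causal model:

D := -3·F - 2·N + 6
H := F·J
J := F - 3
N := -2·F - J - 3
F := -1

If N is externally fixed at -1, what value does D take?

11

Intervening sets N = -1 and removes its equation (N := -2·F - J - 3).
D = -3·F - 2·N + 6  [with F=-1, N=-1]  = 11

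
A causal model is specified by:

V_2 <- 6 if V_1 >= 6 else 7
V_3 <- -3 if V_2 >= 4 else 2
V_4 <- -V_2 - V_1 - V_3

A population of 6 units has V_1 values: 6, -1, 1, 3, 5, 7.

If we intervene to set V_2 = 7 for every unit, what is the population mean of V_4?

Under do(V_2=7), V_2's equation is replaced by V_2=7 for every unit. Per-unit V_4: -10, -3, -5, -7, -9, -11. Mean = -7.5.

-7.5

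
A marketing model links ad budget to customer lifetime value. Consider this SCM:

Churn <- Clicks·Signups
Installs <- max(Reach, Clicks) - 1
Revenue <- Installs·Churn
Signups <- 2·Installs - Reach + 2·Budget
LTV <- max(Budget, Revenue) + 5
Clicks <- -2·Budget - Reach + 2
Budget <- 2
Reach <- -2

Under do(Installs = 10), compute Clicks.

0

Under do(Installs=10), the mechanism Installs <- max(Reach, Clicks) - 1 is discarded; Installs is fixed at 10.
Since Clicks is not a descendant of the intervened variable, it is unaffected.
Clicks = -2·Budget - Reach + 2  [with Budget=2, Reach=-2]  = 0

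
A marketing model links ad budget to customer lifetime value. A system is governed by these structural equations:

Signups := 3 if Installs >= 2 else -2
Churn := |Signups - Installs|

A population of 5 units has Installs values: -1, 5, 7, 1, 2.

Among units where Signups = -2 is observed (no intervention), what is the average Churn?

2

E[Churn|Signups=-2] averages over only the 2 units with Signups=-2 (Installs = -1, 1): Churn = 1, 3, mean 2.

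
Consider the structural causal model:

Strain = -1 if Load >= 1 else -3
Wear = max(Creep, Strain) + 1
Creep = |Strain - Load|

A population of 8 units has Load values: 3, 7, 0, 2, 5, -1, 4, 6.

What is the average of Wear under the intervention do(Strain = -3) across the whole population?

7.25

Every unit gets Strain=-3 under the intervention. Wear values become 7, 11, 4, 6, 9, 3, 8, 10; E[Wear|do(Strain=-3)] = 7.25.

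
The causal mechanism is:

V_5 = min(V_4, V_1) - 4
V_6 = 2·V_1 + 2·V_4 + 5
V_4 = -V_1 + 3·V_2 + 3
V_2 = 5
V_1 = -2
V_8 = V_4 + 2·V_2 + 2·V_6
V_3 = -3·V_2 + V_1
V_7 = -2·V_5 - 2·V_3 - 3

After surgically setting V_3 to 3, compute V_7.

3

The intervention breaks the incoming arrows to V_3: V_3 = -3·V_2 + V_1 no longer applies, and V_3 = 3.
V_4 = -V_1 + 3·V_2 + 3  [with V_1=-2, V_2=5]  = 20
V_5 = min(V_4, V_1) - 4  [with V_4=20, V_1=-2]  = -6
V_7 = -2·V_5 - 2·V_3 - 3  [with V_5=-6, V_3=3]  = 3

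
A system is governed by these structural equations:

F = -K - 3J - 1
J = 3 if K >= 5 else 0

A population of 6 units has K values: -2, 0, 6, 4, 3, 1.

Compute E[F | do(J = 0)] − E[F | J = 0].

-0.8

Under do(J=0), J's equation is replaced by J=0 for every unit. Per-unit F: 1, -1, -7, -5, -4, -2. Mean = -3.
Observing J=0 restricts to units where J's equation naturally yields 0: K ∈ {-2, 0, 4, 3, 1}. In that subpopulation F = 1, -1, -5, -4, -2, mean -2.2.
Difference = -3 − (-2.2) = -0.8.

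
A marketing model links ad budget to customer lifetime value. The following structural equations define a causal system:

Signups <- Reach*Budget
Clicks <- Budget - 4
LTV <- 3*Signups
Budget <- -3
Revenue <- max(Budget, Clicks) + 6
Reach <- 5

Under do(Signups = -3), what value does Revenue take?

Intervening sets Signups = -3 and removes its equation (Signups <- Reach*Budget).
No directed path runs from Signups to Revenue, so Revenue keeps its natural value.
Clicks = Budget - 4  [with Budget=-3]  = -7
Revenue = max(Budget, Clicks) + 6  [with Budget=-3, Clicks=-7]  = 3

3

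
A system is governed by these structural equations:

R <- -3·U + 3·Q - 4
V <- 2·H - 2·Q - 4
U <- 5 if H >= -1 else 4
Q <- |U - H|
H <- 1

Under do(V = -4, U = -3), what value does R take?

17

The joint intervention fixes V = -4, U = -3, removing each variable's own equation.
Q = |U - H|  [with U=-3, H=1]  = 4
R = -3·U + 3·Q - 4  [with U=-3, Q=4]  = 17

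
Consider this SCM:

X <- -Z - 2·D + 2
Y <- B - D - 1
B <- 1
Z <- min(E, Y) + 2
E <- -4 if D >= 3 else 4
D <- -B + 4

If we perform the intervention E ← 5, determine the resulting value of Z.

Intervening sets E = 5 and removes its equation (E <- -4 if D >= 3 else 4).
D = -B + 4  [with B=1]  = 3
Y = B - D - 1  [with B=1, D=3]  = -3
Z = min(E, Y) + 2  [with E=5, Y=-3]  = -1

-1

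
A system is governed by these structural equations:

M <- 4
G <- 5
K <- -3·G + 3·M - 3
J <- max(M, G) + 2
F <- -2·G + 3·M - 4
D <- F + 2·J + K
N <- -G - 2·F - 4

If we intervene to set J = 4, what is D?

Under do(J=4), the mechanism J <- max(M, G) + 2 is discarded; J is fixed at 4.
K = -3·G + 3·M - 3  [with G=5, M=4]  = -6
F = -2·G + 3·M - 4  [with G=5, M=4]  = -2
D = F + 2·J + K  [with F=-2, J=4, K=-6]  = 0

0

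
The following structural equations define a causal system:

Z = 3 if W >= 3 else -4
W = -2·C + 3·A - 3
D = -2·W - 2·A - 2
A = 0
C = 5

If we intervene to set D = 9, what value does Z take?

Intervening sets D = 9 and removes its equation (D = -2·W - 2·A - 2).
No directed path runs from D to Z, so Z keeps its natural value.
W = -2·C + 3·A - 3  [with C=5, A=0]  = -13
Z = 3 if W >= 3 else -4  [with W=-13]  = -4

-4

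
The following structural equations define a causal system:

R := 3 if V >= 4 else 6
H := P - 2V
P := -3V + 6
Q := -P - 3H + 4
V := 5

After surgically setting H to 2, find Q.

The intervention breaks the incoming arrows to H: H := P - 2V no longer applies, and H = 2.
P = -3V + 6  [with V=5]  = -9
Q = -P - 3H + 4  [with P=-9, H=2]  = 7

7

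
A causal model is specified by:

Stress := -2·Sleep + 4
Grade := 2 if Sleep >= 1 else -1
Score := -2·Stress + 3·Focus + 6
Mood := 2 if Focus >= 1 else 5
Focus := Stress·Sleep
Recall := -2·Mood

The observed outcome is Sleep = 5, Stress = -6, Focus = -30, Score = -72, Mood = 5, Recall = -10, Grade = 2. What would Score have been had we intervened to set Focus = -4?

The intervention breaks the incoming arrows to Focus: Focus := Stress·Sleep no longer applies, and Focus = -4.
Stress = -2·Sleep + 4  [with Sleep=5]  = -6
Score = -2·Stress + 3·Focus + 6  [with Stress=-6, Focus=-4]  = 6

6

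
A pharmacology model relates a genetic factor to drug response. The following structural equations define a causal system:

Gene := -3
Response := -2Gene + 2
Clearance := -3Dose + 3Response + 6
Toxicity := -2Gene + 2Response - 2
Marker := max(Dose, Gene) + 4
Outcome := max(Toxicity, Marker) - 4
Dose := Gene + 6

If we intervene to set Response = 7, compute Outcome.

14

The intervention breaks the incoming arrows to Response: Response := -2Gene + 2 no longer applies, and Response = 7.
Dose = Gene + 6  [with Gene=-3]  = 3
Marker = max(Dose, Gene) + 4  [with Dose=3, Gene=-3]  = 7
Toxicity = -2Gene + 2Response - 2  [with Gene=-3, Response=7]  = 18
Outcome = max(Toxicity, Marker) - 4  [with Toxicity=18, Marker=7]  = 14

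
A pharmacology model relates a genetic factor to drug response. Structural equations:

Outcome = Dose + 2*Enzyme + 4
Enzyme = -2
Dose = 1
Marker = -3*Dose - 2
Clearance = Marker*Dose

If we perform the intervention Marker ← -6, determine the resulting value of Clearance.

-6

The intervention breaks the incoming arrows to Marker: Marker = -3*Dose - 2 no longer applies, and Marker = -6.
Clearance = Marker*Dose  [with Marker=-6, Dose=1]  = -6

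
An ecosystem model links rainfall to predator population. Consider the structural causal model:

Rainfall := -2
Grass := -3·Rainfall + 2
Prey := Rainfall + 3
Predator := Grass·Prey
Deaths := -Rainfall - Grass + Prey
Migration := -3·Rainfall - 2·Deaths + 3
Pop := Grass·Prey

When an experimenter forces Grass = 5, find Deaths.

-2

do(Grass=5) replaces the equation Grass := -3·Rainfall + 2 with the constant Grass = 5.
Prey = Rainfall + 3  [with Rainfall=-2]  = 1
Deaths = -Rainfall - Grass + Prey  [with Rainfall=-2, Grass=5, Prey=1]  = -2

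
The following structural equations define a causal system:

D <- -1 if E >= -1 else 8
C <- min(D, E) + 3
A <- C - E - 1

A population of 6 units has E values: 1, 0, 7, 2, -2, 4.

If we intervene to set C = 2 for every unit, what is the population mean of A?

Every unit gets C=2 under the intervention. A values become 0, 1, -6, -1, 3, -3; E[A|do(C=2)] = -1.

-1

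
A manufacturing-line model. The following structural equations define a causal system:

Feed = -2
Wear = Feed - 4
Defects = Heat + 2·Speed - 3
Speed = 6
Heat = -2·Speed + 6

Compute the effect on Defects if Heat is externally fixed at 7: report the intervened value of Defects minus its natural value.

13

do(Heat=7) replaces the equation Heat = -2·Speed + 6 with the constant Heat = 7.
Defects = Heat + 2·Speed - 3  [with Heat=7, Speed=6]  = 16
Without intervention: Heat = -2·Speed + 6  [with Speed=6]  = -6; Defects = Heat + 2·Speed - 3  [with Heat=-6, Speed=6]  = 3.
Change = 16 − 3 = 13.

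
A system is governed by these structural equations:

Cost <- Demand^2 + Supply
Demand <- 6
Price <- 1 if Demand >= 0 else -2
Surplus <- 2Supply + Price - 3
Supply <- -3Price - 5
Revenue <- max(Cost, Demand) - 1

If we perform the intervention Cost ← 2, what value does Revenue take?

5

Intervening sets Cost = 2 and removes its equation (Cost <- Demand^2 + Supply).
Revenue = max(Cost, Demand) - 1  [with Cost=2, Demand=6]  = 5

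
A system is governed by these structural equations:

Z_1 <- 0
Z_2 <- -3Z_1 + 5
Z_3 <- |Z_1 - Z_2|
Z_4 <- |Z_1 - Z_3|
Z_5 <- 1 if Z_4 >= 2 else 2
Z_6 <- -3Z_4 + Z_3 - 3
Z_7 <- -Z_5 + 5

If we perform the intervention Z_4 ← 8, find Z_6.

Under do(Z_4=8), the mechanism Z_4 <- |Z_1 - Z_3| is discarded; Z_4 is fixed at 8.
Z_2 = -3Z_1 + 5  [with Z_1=0]  = 5
Z_3 = |Z_1 - Z_2|  [with Z_1=0, Z_2=5]  = 5
Z_6 = -3Z_4 + Z_3 - 3  [with Z_4=8, Z_3=5]  = -22

-22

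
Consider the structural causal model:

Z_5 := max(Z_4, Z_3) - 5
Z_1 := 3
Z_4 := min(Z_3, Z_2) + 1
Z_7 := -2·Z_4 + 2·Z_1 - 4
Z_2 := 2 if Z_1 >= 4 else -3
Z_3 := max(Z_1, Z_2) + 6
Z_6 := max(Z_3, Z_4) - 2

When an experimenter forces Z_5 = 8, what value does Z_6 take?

The intervention breaks the incoming arrows to Z_5: Z_5 := max(Z_4, Z_3) - 5 no longer applies, and Z_5 = 8.
Since Z_6 is not a descendant of the intervened variable, it is unaffected.
Z_2 = 2 if Z_1 >= 4 else -3  [with Z_1=3]  = -3
Z_3 = max(Z_1, Z_2) + 6  [with Z_1=3, Z_2=-3]  = 9
Z_4 = min(Z_3, Z_2) + 1  [with Z_3=9, Z_2=-3]  = -2
Z_6 = max(Z_3, Z_4) - 2  [with Z_3=9, Z_4=-2]  = 7

7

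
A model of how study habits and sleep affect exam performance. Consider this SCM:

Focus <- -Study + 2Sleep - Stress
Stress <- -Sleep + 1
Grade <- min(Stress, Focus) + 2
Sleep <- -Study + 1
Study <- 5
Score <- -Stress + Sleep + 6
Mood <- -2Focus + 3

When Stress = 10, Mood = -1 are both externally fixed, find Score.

-8

The joint intervention fixes Stress = 10, Mood = -1, removing each variable's own equation.
Sleep = -Study + 1  [with Study=5]  = -4
Score = -Stress + Sleep + 6  [with Stress=10, Sleep=-4]  = -8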